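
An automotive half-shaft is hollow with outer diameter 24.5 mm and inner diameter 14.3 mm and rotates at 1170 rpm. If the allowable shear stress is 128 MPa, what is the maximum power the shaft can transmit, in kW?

J = π(d_o⁴ − d_i⁴)/32 = π(0.0245⁴ − 0.0143⁴)/32 = 3.127×10^-8 m⁴.
T_max = τ_allow·J/r = 1.28×10^8 × 3.127×10^-8 / 0.0123 = 326.7 N·m.
ω = 2π·1170/60 = 122.5 rad/s, so P_max = T_max·ω = 4.003×10^4 W.

40.0 kW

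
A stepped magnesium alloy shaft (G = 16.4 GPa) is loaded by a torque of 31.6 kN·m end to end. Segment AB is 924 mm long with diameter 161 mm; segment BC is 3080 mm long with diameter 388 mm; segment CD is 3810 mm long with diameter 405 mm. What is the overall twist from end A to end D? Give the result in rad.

J_AB = π(0.161)⁴/32 = 6.60×10^-5 m⁴; J_BC = π(0.388)⁴/32 = 2.22×10^-3 m⁴; J_CD = π(0.405)⁴/32 = 2.64×10^-3 m⁴.
θ = (T/G)·Σ L_i/J_i = (31600/16.4×10⁹)·(0.924/6.60×10^-5 + 3.08/2.22×10^-3 + 3.81/2.64×10^-3) = 0.03244 rad.

0.0324 rad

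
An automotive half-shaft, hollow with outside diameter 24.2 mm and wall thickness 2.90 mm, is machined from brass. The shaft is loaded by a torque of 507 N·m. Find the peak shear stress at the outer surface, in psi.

J = π(d_o⁴ − d_i⁴)/32 = π(0.0242⁴ − 0.0184⁴)/32 = 2.242×10^-8 m⁴.
τ_max = T·r/J = 507.0 × 0.0121 / 2.242×10^-8 = 2.736×10^8 Pa.

39700 psi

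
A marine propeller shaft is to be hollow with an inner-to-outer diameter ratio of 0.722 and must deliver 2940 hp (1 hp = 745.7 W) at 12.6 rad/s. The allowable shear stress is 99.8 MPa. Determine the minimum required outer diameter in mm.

230 mm

ω = 12.6 rad/s, so T = P/ω = 2940×745.7 / 12.60 = 174000 N·m.
For a hollow shaft with d_i/d_o = 0.722: τ_max = 16T/(π d_o³ (1−k⁴)), so d_o = [16T/(π τ_allow (1−k⁴))]^(1/3) = [16·174000/(π·9.98×10^7·0.7283)]^(1/3) = 0.2302 m.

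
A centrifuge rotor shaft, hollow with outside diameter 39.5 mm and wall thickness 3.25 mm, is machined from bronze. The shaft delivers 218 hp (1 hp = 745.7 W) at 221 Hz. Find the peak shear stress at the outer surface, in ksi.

ω = 2π·221 = 1389 rad/s, so T = P/ω = 218×745.7 / 1389 = 117.1 N·m.
J = π(d_o⁴ − d_i⁴)/32 = π(0.0395⁴ − 0.0330⁴)/32 = 1.226×10^-7 m⁴.
τ_max = T·r/J = 117.1 × 0.0198 / 1.226×10^-7 = 1.886×10^7 Pa.

2.74 ksi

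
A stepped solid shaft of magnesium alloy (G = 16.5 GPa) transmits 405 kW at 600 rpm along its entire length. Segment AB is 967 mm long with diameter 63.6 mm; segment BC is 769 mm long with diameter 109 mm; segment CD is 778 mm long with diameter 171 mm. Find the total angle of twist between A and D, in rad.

0.260 rad

ω = 2π·600/60 = 62.83 rad/s, so T = P/ω = 405×10³ / 62.83 = 6446 N·m.
J_AB = π(0.0636)⁴/32 = 1.61×10^-6 m⁴; J_BC = π(0.109)⁴/32 = 1.39×10^-5 m⁴; J_CD = π(0.171)⁴/32 = 8.39×10^-5 m⁴.
θ = (T/G)·Σ L_i/J_i = (6446/16.5×10⁹)·(0.967/1.61×10^-6 + 0.769/1.39×10^-5 + 0.778/8.39×10^-5) = 0.2605 rad.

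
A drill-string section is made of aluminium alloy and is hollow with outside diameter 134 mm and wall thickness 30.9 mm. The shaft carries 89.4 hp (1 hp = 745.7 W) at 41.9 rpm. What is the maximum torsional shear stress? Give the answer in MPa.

ω = 2π·41.9/60 = 4.388 rad/s, so T = P/ω = 89.4×745.7 / 4.388 = 15190 N·m.
J = π(d_o⁴ − d_i⁴)/32 = π(0.134⁴ − 0.0722⁴)/32 = 2.899×10^-5 m⁴.
τ_max = T·r/J = 15190 × 0.0670 / 2.899×10^-5 = 3.512×10^7 Pa.

35.1 MPa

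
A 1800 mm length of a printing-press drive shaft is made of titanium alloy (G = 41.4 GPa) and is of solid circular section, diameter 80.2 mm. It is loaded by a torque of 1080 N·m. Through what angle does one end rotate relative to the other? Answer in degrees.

J = πd⁴/32 = π(0.0802)⁴/32 = 4.062×10^-6 m⁴.
θ = T·L/(G·J) = 1080 × 1.80 / (41.4×10⁹ × 4.062×10^-6) = 0.01156 rad.

0.662°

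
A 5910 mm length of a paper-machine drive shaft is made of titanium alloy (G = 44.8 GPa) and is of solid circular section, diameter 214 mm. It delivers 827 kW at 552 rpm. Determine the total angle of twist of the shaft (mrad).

9.17 mrad

ω = 2π·552/60 = 57.81 rad/s, so T = P/ω = 827×10³ / 57.81 = 14310 N·m.
J = πd⁴/32 = π(0.214)⁴/32 = 2.059×10^-4 m⁴.
θ = T·L/(G·J) = 14310 × 5.91 / (44.8×10⁹ × 2.059×10^-4) = 9.166×10^-3 rad.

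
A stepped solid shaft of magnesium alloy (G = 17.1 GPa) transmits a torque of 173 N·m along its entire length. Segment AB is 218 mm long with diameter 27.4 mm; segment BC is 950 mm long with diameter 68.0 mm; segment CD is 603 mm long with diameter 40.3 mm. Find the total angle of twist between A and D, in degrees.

J_AB = π(0.0274)⁴/32 = 5.53×10^-8 m⁴; J_BC = π(0.0680)⁴/32 = 2.10×10^-6 m⁴; J_CD = π(0.0403)⁴/32 = 2.59×10^-7 m⁴.
θ = (T/G)·Σ L_i/J_i = (173.0/17.1×10⁹)·(0.218/5.53×10^-8 + 0.950/2.10×10^-6 + 0.603/2.59×10^-7) = 0.06799 rad.

3.90°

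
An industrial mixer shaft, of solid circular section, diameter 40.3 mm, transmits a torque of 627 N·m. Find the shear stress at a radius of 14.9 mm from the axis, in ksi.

5.23 ksi

J = πd⁴/32 = π(0.0403)⁴/32 = 2.590×10^-7 m⁴.
Shear stress varies linearly with radius: τ = T·r/J = 627.0 × 0.0149 / 2.590×10^-7 = 3.608×10^7 Pa.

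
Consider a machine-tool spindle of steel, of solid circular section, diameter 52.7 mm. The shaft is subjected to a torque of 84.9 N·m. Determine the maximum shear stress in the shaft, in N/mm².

J = πd⁴/32 = π(0.0527)⁴/32 = 7.573×10^-7 m⁴.
τ_max = T·r/J = 84.90 × 0.0264 / 7.573×10^-7 = 2.954×10^6 Pa.

2.95 N/mm²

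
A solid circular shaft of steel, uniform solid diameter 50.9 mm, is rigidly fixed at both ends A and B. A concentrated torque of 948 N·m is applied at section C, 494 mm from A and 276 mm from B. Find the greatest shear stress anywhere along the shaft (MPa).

23.5 MPa

With uniform GJ and both ends fixed, compatibility θ_AC = θ_CB gives T_A·a = T_B·b, together with T_A + T_B = T₀.
T_A = T₀·b/(a+b) = 948.0·276/770.0 = 339.8 N·m; T_B = 608.2 N·m.
τ in each portion: τ_AC = 1.31×10^7 Pa, τ_CB = 2.35×10^7 Pa; maximum is in CB.
τ_max = T_CB·r/J = 608.2·0.0255/6.59×10^-7 = 2.349×10^7 Pa.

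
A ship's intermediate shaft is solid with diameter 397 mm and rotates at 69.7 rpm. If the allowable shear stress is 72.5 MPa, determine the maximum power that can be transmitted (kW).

J = πd⁴/32 = π(0.397)⁴/32 = 2.439×10^-3 m⁴.
T_max = τ_allow·J/r = 7.25×10^7 × 2.439×10^-3 / 0.199 = 890700 N·m.
ω = 2π·69.7/60 = 7.299 rad/s, so P_max = T_max·ω = 6.501×10^6 W.

6500 kW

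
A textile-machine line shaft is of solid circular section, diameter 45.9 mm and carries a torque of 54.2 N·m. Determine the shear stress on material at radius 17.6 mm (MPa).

2.19 MPa

J = πd⁴/32 = π(0.0459)⁴/32 = 4.358×10^-7 m⁴.
Shear stress varies linearly with radius: τ = T·r/J = 54.20 × 0.0176 / 4.358×10^-7 = 2.189×10^6 Pa.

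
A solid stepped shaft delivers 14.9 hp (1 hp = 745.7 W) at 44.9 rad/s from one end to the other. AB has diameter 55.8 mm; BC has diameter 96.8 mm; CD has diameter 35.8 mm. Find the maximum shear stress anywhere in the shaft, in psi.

3980 psi

ω = 44.9 rad/s, so T = P/ω = 14.9×745.7 / 44.90 = 247.5 N·m.
Under the same torque, τ_max = 16T/(πd³) is largest where d is smallest — segment CD (d = 35.8 mm).
τ_max = 16·247.5/(π·(0.0358)³) = 2.747×10^7 Pa.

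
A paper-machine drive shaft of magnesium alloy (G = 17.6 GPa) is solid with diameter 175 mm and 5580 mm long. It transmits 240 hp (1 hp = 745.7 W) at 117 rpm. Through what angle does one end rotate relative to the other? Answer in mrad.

50.3 mrad

ω = 2π·117/60 = 12.25 rad/s, so T = P/ω = 240×745.7 / 12.25 = 14610 N·m.
J = πd⁴/32 = π(0.175)⁴/32 = 9.208×10^-5 m⁴.
θ = T·L/(G·J) = 14610 × 5.58 / (17.6×10⁹ × 9.208×10^-5) = 0.05030 rad.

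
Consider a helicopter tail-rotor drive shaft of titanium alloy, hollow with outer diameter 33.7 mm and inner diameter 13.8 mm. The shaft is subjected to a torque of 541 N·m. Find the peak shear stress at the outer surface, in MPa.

74.1 MPa

J = π(d_o⁴ − d_i⁴)/32 = π(0.0337⁴ − 0.0138⁴)/32 = 1.231×10^-7 m⁴.
τ_max = T·r/J = 541.0 × 0.0169 / 1.231×10^-7 = 7.407×10^7 Pa.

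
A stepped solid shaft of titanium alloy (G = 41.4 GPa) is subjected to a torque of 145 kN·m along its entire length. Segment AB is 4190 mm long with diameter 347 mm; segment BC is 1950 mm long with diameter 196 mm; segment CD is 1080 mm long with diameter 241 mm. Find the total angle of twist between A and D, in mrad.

J_AB = π(0.347)⁴/32 = 1.42×10^-3 m⁴; J_BC = π(0.196)⁴/32 = 1.45×10^-4 m⁴; J_CD = π(0.241)⁴/32 = 3.31×10^-4 m⁴.
θ = (T/G)·Σ L_i/J_i = (145000/41.4×10⁹)·(4.19/1.42×10^-3 + 1.95/1.45×10^-4 + 1.08/3.31×10^-4) = 0.06887 rad.

68.9 mrad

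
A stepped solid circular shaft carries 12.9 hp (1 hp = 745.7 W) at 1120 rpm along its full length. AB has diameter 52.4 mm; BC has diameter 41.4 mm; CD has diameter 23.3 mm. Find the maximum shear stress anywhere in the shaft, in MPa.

33.0 MPa

ω = 2π·1120/60 = 117.3 rad/s, so T = P/ω = 12.9×745.7 / 117.3 = 82.02 N·m.
Under the same torque, τ_max = 16T/(πd³) is largest where d is smallest — segment CD (d = 23.3 mm).
τ_max = 16·82.02/(π·(0.0233)³) = 3.302×10^7 Pa.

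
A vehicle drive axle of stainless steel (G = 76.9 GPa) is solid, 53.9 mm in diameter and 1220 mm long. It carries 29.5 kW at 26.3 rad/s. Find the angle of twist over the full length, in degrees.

ω = 26.3 rad/s, so T = P/ω = 29.5×10³ / 26.30 = 1122 N·m.
J = πd⁴/32 = π(0.0539)⁴/32 = 8.286×10^-7 m⁴.
θ = T·L/(G·J) = 1122 × 1.22 / (76.9×10⁹ × 8.286×10^-7) = 0.02148 rad.

1.23°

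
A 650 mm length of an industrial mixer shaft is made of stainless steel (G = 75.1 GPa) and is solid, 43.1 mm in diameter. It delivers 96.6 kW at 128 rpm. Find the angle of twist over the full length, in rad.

ω = 2π·128/60 = 13.40 rad/s, so T = P/ω = 96.6×10³ / 13.40 = 7207 N·m.
J = πd⁴/32 = π(0.0431)⁴/32 = 3.388×10^-7 m⁴.
θ = T·L/(G·J) = 7207 × 0.650 / (75.1×10⁹ × 3.388×10^-7) = 0.1841 rad.

0.184 rad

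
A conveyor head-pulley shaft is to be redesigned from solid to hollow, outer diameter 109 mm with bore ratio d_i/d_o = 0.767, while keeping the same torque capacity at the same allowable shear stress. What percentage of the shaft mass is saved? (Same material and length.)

45.4 %

Equal τ_max and T ⇒ the solid shaft needs d_s³ = d_o³(1−k⁴), so d_s = 109·(1−0.767⁴)^(1/3) = 94.61 mm.
Area ratio A_h/A_s = d_o²(1−k²)/d_s² = (1−k²)/(1−k⁴)^(2/3) = 0.5465.
Mass saving = 1 − 0.5465 = 45.4 %.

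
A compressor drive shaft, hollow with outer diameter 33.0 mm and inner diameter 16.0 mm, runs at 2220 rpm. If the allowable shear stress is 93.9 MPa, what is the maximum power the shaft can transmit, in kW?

146 kW

J = π(d_o⁴ − d_i⁴)/32 = π(0.0330⁴ − 0.0160⁴)/32 = 1.100×10^-7 m⁴.
T_max = τ_allow·J/r = 9.39×10^7 × 1.100×10^-7 / 0.0165 = 626.0 N·m.
ω = 2π·2220/60 = 232.5 rad/s, so P_max = T_max·ω = 1.455×10^5 W.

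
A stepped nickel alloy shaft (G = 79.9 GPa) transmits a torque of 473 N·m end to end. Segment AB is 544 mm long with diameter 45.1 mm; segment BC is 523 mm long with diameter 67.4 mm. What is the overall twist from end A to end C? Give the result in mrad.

9.46 mrad

J_AB = π(0.0451)⁴/32 = 4.06×10^-7 m⁴; J_BC = π(0.0674)⁴/32 = 2.03×10^-6 m⁴.
θ = (T/G)·Σ L_i/J_i = (473.0/79.9×10⁹)·(0.544/4.06×10^-7 + 0.523/2.03×10^-6) = 9.457×10^-3 rad.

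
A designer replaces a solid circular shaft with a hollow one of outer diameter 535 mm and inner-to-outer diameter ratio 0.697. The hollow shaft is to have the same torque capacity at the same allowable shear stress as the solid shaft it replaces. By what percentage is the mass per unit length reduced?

38.5 %

Equal τ_max and T ⇒ the solid shaft needs d_s³ = d_o³(1−k⁴), so d_s = 535·(1−0.697⁴)^(1/3) = 489.1 mm.
Area ratio A_h/A_s = d_o²(1−k²)/d_s² = (1−k²)/(1−k⁴)^(2/3) = 0.6153.
Mass saving = 1 − 0.6153 = 38.5 %.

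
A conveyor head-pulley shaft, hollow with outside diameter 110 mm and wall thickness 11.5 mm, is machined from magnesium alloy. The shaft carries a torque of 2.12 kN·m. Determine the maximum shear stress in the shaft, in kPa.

J = π(d_o⁴ − d_i⁴)/32 = π(0.110⁴ − 0.0870⁴)/32 = 8.749×10^-6 m⁴.
τ_max = T·r/J = 2120 × 0.0550 / 8.749×10^-6 = 1.333×10^7 Pa.

13300 kPa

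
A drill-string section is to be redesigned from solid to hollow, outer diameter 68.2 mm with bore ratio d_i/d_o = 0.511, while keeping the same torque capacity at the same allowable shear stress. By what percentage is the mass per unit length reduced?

22.6 %

Equal τ_max and T ⇒ the solid shaft needs d_s³ = d_o³(1−k⁴), so d_s = 68.2·(1−0.511⁴)^(1/3) = 66.61 mm.
Area ratio A_h/A_s = d_o²(1−k²)/d_s² = (1−k²)/(1−k⁴)^(2/3) = 0.7745.
Mass saving = 1 − 0.7745 = 22.6 %.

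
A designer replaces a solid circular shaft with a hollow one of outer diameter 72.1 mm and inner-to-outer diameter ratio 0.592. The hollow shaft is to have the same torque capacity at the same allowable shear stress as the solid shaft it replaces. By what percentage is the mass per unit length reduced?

Equal τ_max and T ⇒ the solid shaft needs d_s³ = d_o³(1−k⁴), so d_s = 72.1·(1−0.592⁴)^(1/3) = 69.02 mm.
Area ratio A_h/A_s = d_o²(1−k²)/d_s² = (1−k²)/(1−k⁴)^(2/3) = 0.7088.
Mass saving = 1 − 0.7088 = 29.1 %.

29.1 %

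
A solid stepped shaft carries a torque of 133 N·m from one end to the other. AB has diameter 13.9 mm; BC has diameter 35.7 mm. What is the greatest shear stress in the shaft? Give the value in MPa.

Under the same torque, τ_max = 16T/(πd³) is largest where d is smallest — segment AB (d = 13.9 mm).
τ_max = 16·133.0/(π·(0.0139)³) = 2.522×10^8 Pa.

252 MPa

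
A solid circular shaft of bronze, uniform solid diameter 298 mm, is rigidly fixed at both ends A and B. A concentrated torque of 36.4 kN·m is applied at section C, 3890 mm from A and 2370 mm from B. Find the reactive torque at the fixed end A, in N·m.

13800 N·m

With uniform GJ and both ends fixed, compatibility θ_AC = θ_CB gives T_A·a = T_B·b, together with T_A + T_B = T₀.
T_A = T₀·b/(a+b) = 36400·2370/6260 = 13780 N·m; T_B = 22620 N·m.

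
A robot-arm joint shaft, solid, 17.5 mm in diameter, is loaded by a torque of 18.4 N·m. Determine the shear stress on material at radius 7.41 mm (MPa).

J = πd⁴/32 = π(0.0175)⁴/32 = 9.208×10^-9 m⁴.
Shear stress varies linearly with radius: τ = T·r/J = 18.40 × 0.00741 / 9.208×10^-9 = 1.481×10^7 Pa.

14.8 MPa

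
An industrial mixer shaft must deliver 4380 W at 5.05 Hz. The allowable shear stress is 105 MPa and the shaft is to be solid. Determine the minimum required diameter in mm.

18.8 mm

ω = 2π·5.05 = 31.73 rad/s, so T = P/ω = 4380 / 31.73 = 138.0 N·m.
For a solid shaft τ_max = 16T/(πd³), so d = (16T/(π τ_allow))^(1/3) = (16·138.0/(π·1.05×10^8))^(1/3) = 0.01885 m.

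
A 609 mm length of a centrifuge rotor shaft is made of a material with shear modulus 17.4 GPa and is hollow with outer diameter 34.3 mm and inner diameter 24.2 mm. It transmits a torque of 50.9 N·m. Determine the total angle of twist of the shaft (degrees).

J = π(d_o⁴ − d_i⁴)/32 = π(0.0343⁴ − 0.0242⁴)/32 = 1.022×10^-7 m⁴.
θ = T·L/(G·J) = 50.90 × 0.609 / (17.4×10⁹ × 1.022×10^-7) = 0.01743 rad.

0.999°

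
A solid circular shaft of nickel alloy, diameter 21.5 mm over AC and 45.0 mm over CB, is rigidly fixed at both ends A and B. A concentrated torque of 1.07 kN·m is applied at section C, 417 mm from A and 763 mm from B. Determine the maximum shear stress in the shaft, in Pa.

5.46e7 Pa

Compatibility: T_A·a/J_AC = T_B·b/J_CB with T_A + T_B = T₀.
J_AC = 2.10×10^-8 m⁴, J_CB = 4.03×10^-7 m⁴, so T_A = T₀·(J_AC/a)/((J_AC/a)+(J_CB/b)) = 93.14 N·m, T_B = 976.9 N·m.
τ in each portion: τ_AC = 4.77×10^7 Pa, τ_CB = 5.46×10^7 Pa; maximum is in CB.
τ_max = T_CB·r/J = 976.9·0.0225/4.03×10^-7 = 5.460×10^7 Pa.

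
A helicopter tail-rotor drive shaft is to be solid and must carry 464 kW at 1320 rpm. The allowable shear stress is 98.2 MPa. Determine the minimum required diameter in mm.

55.8 mm

ω = 2π·1320/60 = 138.2 rad/s, so T = P/ω = 464×10³ / 138.2 = 3357 N·m.
For a solid shaft τ_max = 16T/(πd³), so d = (16T/(π τ_allow))^(1/3) = (16·3357/(π·9.82×10^7))^(1/3) = 0.05584 m.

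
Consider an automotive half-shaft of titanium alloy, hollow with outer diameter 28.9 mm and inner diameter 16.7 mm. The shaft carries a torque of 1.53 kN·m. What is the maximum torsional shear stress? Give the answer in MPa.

363 MPa

J = π(d_o⁴ − d_i⁴)/32 = π(0.0289⁴ − 0.0167⁴)/32 = 6.085×10^-8 m⁴.
τ_max = T·r/J = 1530 × 0.0144 / 6.085×10^-8 = 3.633×10^8 Pa.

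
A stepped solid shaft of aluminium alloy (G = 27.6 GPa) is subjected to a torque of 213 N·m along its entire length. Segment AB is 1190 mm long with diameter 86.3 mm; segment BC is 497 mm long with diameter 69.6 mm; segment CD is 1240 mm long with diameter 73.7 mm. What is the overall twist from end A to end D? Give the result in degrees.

J_AB = π(0.0863)⁴/32 = 5.45×10^-6 m⁴; J_BC = π(0.0696)⁴/32 = 2.30×10^-6 m⁴; J_CD = π(0.0737)⁴/32 = 2.90×10^-6 m⁴.
θ = (T/G)·Σ L_i/J_i = (213.0/27.6×10⁹)·(1.19/5.45×10^-6 + 0.497/2.30×10^-6 + 1.24/2.90×10^-6) = 6.655×10^-3 rad.

0.381°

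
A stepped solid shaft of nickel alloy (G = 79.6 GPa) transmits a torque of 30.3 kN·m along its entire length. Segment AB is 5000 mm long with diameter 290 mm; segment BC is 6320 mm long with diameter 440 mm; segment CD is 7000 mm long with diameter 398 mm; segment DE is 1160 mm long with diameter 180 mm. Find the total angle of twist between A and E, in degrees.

J_AB = π(0.290)⁴/32 = 6.94×10^-4 m⁴; J_BC = π(0.440)⁴/32 = 3.68×10^-3 m⁴; J_CD = π(0.398)⁴/32 = 2.46×10^-3 m⁴; J_DE = π(0.180)⁴/32 = 1.03×10^-4 m⁴.
θ = (T/G)·Σ L_i/J_i = (30300/79.6×10⁹)·(5.00/6.94×10^-4 + 6.32/3.68×10^-3 + 7.00/2.46×10^-3 + 1.16/1.03×10^-4) = 8.761×10^-3 rad.

0.502°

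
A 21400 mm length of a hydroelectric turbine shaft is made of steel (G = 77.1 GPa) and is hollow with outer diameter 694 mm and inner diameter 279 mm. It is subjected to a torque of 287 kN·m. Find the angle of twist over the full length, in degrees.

J = π(d_o⁴ − d_i⁴)/32 = π(0.694⁴ − 0.279⁴)/32 = 0.02218 m⁴.
θ = T·L/(G·J) = 287000 × 21.4 / (77.1×10⁹ × 0.02218) = 3.592×10^-3 rad.

0.206°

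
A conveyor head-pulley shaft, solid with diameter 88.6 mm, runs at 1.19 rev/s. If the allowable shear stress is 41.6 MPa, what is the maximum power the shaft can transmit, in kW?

42.5 kW

J = πd⁴/32 = π(0.0886)⁴/32 = 6.050×10^-6 m⁴.
T_max = τ_allow·J/r = 4.16×10^7 × 6.050×10^-6 / 0.0443 = 5681 N·m.
ω = 2π·1.19 = 7.477 rad/s, so P_max = T_max·ω = 4.248×10^4 W.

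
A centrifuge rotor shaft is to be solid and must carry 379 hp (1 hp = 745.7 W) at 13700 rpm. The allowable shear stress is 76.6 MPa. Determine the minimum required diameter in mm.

23.6 mm

ω = 2π·13700/60 = 1435 rad/s, so T = P/ω = 379×745.7 / 1435 = 197.0 N·m.
For a solid shaft τ_max = 16T/(πd³), so d = (16T/(π τ_allow))^(1/3) = (16·197.0/(π·7.66×10^7))^(1/3) = 0.02357 m.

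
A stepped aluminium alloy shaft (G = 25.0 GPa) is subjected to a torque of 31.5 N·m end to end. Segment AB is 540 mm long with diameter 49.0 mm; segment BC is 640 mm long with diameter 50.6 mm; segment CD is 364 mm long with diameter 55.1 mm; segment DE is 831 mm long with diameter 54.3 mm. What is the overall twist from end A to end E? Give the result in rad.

J_AB = π(0.0490)⁴/32 = 5.66×10^-7 m⁴; J_BC = π(0.0506)⁴/32 = 6.44×10^-7 m⁴; J_CD = π(0.0551)⁴/32 = 9.05×10^-7 m⁴; J_DE = π(0.0543)⁴/32 = 8.53×10^-7 m⁴.
θ = (T/G)·Σ L_i/J_i = (31.50/25.0×10⁹)·(0.540/5.66×10^-7 + 0.640/6.44×10^-7 + 0.364/9.05×10^-7 + 0.831/8.53×10^-7) = 4.189×10^-3 rad.

0.00419 rad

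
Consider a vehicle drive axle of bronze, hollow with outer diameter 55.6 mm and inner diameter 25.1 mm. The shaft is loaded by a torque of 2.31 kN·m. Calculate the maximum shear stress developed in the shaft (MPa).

J = π(d_o⁴ − d_i⁴)/32 = π(0.0556⁴ − 0.0251⁴)/32 = 8.992×10^-7 m⁴.
τ_max = T·r/J = 2310 × 0.0278 / 8.992×10^-7 = 7.141×10^7 Pa.

71.4 MPa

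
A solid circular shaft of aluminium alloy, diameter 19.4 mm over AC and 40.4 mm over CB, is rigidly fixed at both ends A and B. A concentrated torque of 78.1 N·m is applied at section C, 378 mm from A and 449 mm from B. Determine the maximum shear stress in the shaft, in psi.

823 psi

Compatibility: T_A·a/J_AC = T_B·b/J_CB with T_A + T_B = T₀.
J_AC = 1.39×10^-8 m⁴, J_CB = 2.62×10^-7 m⁴, so T_A = T₀·(J_AC/a)/((J_AC/a)+(J_CB/b)) = 4.640 N·m, T_B = 73.46 N·m.
τ in each portion: τ_AC = 3.24×10^6 Pa, τ_CB = 5.67×10^6 Pa; maximum is in CB.
τ_max = T_CB·r/J = 73.46·0.0202/2.62×10^-7 = 5.674×10^6 Pa.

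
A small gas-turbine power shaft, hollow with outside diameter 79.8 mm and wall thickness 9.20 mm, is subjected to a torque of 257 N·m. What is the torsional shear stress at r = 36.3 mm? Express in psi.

J = π(d_o⁴ − d_i⁴)/32 = π(0.0798⁴ − 0.0614⁴)/32 = 2.586×10^-6 m⁴.
Shear stress varies linearly with radius: τ = T·r/J = 257.0 × 0.0363 / 2.586×10^-6 = 3.608×10^6 Pa.

523 psi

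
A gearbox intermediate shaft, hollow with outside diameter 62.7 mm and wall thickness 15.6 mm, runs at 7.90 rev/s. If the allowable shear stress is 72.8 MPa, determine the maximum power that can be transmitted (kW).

164 kW

J = π(d_o⁴ − d_i⁴)/32 = π(0.0627⁴ − 0.0315⁴)/32 = 1.421×10^-6 m⁴.
T_max = τ_allow·J/r = 7.28×10^7 × 1.421×10^-6 / 0.0314 = 3299 N·m.
ω = 2π·7.90 = 49.64 rad/s, so P_max = T_max·ω = 1.638×10^5 W.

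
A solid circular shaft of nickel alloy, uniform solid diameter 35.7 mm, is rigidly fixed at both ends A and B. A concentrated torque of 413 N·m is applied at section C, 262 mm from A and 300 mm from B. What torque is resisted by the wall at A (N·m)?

220 N·m

With uniform GJ and both ends fixed, compatibility θ_AC = θ_CB gives T_A·a = T_B·b, together with T_A + T_B = T₀.
T_A = T₀·b/(a+b) = 413.0·300/562.0 = 220.5 N·m; T_B = 192.5 N·m.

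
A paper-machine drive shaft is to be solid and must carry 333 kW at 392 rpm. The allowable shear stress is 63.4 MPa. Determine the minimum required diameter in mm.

ω = 2π·392/60 = 41.05 rad/s, so T = P/ω = 333×10³ / 41.05 = 8112 N·m.
For a solid shaft τ_max = 16T/(πd³), so d = (16T/(π τ_allow))^(1/3) = (16·8112/(π·6.34×10^7))^(1/3) = 0.08670 m.

86.7 mm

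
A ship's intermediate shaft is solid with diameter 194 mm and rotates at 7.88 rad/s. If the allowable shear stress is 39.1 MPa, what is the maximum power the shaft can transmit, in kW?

J = πd⁴/32 = π(0.194)⁴/32 = 1.391×10^-4 m⁴.
T_max = τ_allow·J/r = 3.91×10^7 × 1.391×10^-4 / 0.0970 = 56050 N·m.
ω = 7.88 rad/s, so P_max = T_max·ω = 4.417×10^5 W.

442 kW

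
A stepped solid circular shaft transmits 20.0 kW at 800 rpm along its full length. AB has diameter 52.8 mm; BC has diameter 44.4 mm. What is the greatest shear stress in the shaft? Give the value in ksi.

2.01 ksi

ω = 2π·800/60 = 83.78 rad/s, so T = P/ω = 20.0×10³ / 83.78 = 238.7 N·m.
Under the same torque, τ_max = 16T/(πd³) is largest where d is smallest — segment BC (d = 44.4 mm).
τ_max = 16·238.7/(π·(0.0444)³) = 1.389×10^7 Pa.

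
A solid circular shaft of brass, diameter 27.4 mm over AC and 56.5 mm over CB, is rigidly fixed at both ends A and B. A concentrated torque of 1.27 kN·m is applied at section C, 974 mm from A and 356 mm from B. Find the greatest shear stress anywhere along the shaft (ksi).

Compatibility: T_A·a/J_AC = T_B·b/J_CB with T_A + T_B = T₀.
J_AC = 5.53×10^-8 m⁴, J_CB = 1.00×10^-6 m⁴, so T_A = T₀·(J_AC/a)/((J_AC/a)+(J_CB/b)) = 25.17 N·m, T_B = 1245 N·m.
τ in each portion: τ_AC = 6.23×10^6 Pa, τ_CB = 3.52×10^7 Pa; maximum is in CB.
τ_max = T_CB·r/J = 1245·0.0283/1.00×10^-6 = 3.515×10^7 Pa.

5.10 ksi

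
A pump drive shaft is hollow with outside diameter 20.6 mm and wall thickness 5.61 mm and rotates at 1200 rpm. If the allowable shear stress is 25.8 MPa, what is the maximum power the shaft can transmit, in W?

5330 W

J = π(d_o⁴ − d_i⁴)/32 = π(0.0206⁴ − 0.00938⁴)/32 = 1.692×10^-8 m⁴.
T_max = τ_allow·J/r = 2.58×10^7 × 1.692×10^-8 / 0.0103 = 42.38 N·m.
ω = 2π·1200/60 = 125.7 rad/s, so P_max = T_max·ω = 5326 W.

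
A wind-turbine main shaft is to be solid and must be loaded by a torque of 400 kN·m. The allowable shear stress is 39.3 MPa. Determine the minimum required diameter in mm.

For a solid shaft τ_max = 16T/(πd³), so d = (16T/(π τ_allow))^(1/3) = (16·400000/(π·3.93×10^7))^(1/3) = 0.3729 m.

373 mm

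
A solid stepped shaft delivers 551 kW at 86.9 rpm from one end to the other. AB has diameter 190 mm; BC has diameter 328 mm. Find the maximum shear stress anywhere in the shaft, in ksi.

ω = 2π·86.9/60 = 9.100 rad/s, so T = P/ω = 551×10³ / 9.100 = 60550 N·m.
Under the same torque, τ_max = 16T/(πd³) is largest where d is smallest — segment AB (d = 190 mm).
τ_max = 16·60550/(π·(0.190)³) = 4.496×10^7 Pa.

6.52 ksi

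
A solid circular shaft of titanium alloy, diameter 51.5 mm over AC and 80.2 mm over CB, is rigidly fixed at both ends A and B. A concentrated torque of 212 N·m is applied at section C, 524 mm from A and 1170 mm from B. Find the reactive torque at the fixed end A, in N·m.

58.3 N·m

Compatibility: T_A·a/J_AC = T_B·b/J_CB with T_A + T_B = T₀.
J_AC = 6.91×10^-7 m⁴, J_CB = 4.06×10^-6 m⁴, so T_A = T₀·(J_AC/a)/((J_AC/a)+(J_CB/b)) = 58.34 N·m, T_B = 153.7 N·m.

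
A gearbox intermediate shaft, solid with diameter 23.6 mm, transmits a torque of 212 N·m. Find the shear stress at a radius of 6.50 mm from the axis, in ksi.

J = πd⁴/32 = π(0.0236)⁴/32 = 3.045×10^-8 m⁴.
Shear stress varies linearly with radius: τ = T·r/J = 212.0 × 0.00650 / 3.045×10^-8 = 4.525×10^7 Pa.

6.56 ksi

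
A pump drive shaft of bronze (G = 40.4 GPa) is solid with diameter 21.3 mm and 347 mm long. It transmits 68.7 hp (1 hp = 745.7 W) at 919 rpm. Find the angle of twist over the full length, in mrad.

226 mrad

ω = 2π·919/60 = 96.24 rad/s, so T = P/ω = 68.7×745.7 / 96.24 = 532.3 N·m.
J = πd⁴/32 = π(0.0213)⁴/32 = 2.021×10^-8 m⁴.
θ = T·L/(G·J) = 532.3 × 0.347 / (40.4×10⁹ × 2.021×10^-8) = 0.2263 rad.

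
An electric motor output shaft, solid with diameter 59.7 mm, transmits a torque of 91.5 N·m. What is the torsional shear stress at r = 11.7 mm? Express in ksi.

J = πd⁴/32 = π(0.0597)⁴/32 = 1.247×10^-6 m⁴.
Shear stress varies linearly with radius: τ = T·r/J = 91.50 × 0.0117 / 1.247×10^-6 = 8.584×10^5 Pa.

0.125 ksi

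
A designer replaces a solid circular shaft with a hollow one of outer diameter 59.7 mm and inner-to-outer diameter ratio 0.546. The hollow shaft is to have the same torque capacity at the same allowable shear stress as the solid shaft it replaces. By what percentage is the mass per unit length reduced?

Equal τ_max and T ⇒ the solid shaft needs d_s³ = d_o³(1−k⁴), so d_s = 59.7·(1−0.546⁴)^(1/3) = 57.88 mm.
Area ratio A_h/A_s = d_o²(1−k²)/d_s² = (1−k²)/(1−k⁴)^(2/3) = 0.7468.
Mass saving = 1 − 0.7468 = 25.3 %.

25.3 %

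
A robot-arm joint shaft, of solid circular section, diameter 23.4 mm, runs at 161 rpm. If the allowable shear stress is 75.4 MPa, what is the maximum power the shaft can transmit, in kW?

J = πd⁴/32 = π(0.0234)⁴/32 = 2.943×10^-8 m⁴.
T_max = τ_allow·J/r = 7.54×10^7 × 2.943×10^-8 / 0.0117 = 189.7 N·m.
ω = 2π·161/60 = 16.86 rad/s, so P_max = T_max·ω = 3198 W.

3.20 kW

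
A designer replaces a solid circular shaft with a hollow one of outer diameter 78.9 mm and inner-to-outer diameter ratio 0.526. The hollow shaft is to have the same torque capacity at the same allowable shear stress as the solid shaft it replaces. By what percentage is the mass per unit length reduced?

23.7 %

Equal τ_max and T ⇒ the solid shaft needs d_s³ = d_o³(1−k⁴), so d_s = 78.9·(1−0.526⁴)^(1/3) = 76.83 mm.
Area ratio A_h/A_s = d_o²(1−k²)/d_s² = (1−k²)/(1−k⁴)^(2/3) = 0.7628.
Mass saving = 1 − 0.7628 = 23.7 %.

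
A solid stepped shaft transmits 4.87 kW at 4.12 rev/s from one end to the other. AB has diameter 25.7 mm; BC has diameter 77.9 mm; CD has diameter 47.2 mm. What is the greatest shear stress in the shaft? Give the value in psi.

8190 psi

ω = 2π·4.12 = 25.89 rad/s, so T = P/ω = 4.87×10³ / 25.89 = 188.1 N·m.
Under the same torque, τ_max = 16T/(πd³) is largest where d is smallest — segment AB (d = 25.7 mm).
τ_max = 16·188.1/(π·(0.0257)³) = 5.644×10^7 Pa.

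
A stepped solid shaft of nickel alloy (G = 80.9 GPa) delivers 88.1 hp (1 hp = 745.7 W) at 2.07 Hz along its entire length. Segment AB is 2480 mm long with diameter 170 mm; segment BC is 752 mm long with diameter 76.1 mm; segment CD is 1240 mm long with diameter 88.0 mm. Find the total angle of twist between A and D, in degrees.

ω = 2π·2.07 = 13.01 rad/s, so T = P/ω = 88.1×745.7 / 13.01 = 5051 N·m.
J_AB = π(0.170)⁴/32 = 8.20×10^-5 m⁴; J_BC = π(0.0761)⁴/32 = 3.29×10^-6 m⁴; J_CD = π(0.0880)⁴/32 = 5.89×10^-6 m⁴.
θ = (T/G)·Σ L_i/J_i = (5051/80.9×10⁹)·(2.48/8.20×10^-5 + 0.752/3.29×10^-6 + 1.24/5.89×10^-6) = 0.02930 rad.

1.68°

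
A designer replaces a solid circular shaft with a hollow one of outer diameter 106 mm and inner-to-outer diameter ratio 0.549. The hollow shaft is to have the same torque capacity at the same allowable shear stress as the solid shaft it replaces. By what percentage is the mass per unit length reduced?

Equal τ_max and T ⇒ the solid shaft needs d_s³ = d_o³(1−k⁴), so d_s = 106·(1−0.549⁴)^(1/3) = 102.7 mm.
Area ratio A_h/A_s = d_o²(1−k²)/d_s² = (1−k²)/(1−k⁴)^(2/3) = 0.7444.
Mass saving = 1 − 0.7444 = 25.6 %.

25.6 %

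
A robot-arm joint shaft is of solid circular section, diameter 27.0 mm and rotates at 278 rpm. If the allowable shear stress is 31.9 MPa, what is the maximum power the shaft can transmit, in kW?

3.59 kW

J = πd⁴/32 = π(0.0270)⁴/32 = 5.217×10^-8 m⁴.
T_max = τ_allow·J/r = 3.19×10^7 × 5.217×10^-8 / 0.0135 = 123.3 N·m.
ω = 2π·278/60 = 29.11 rad/s, so P_max = T_max·ω = 3589 W.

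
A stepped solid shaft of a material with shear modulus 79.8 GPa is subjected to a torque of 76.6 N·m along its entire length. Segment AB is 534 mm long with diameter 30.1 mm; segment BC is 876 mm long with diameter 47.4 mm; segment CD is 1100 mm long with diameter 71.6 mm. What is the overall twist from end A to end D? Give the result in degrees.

0.485°

J_AB = π(0.0301)⁴/32 = 8.06×10^-8 m⁴; J_BC = π(0.0474)⁴/32 = 4.96×10^-7 m⁴; J_CD = π(0.0716)⁴/32 = 2.58×10^-6 m⁴.
θ = (T/G)·Σ L_i/J_i = (76.60/79.8×10⁹)·(0.534/8.06×10^-8 + 0.876/4.96×10^-7 + 1.10/2.58×10^-6) = 8.467×10^-3 rad.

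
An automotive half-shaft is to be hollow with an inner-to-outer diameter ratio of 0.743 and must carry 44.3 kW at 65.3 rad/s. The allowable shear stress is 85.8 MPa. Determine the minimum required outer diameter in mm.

38.7 mm

ω = 65.3 rad/s, so T = P/ω = 44.3×10³ / 65.30 = 678.4 N·m.
For a hollow shaft with d_i/d_o = 0.743: τ_max = 16T/(π d_o³ (1−k⁴)), so d_o = [16T/(π τ_allow (1−k⁴))]^(1/3) = [16·678.4/(π·8.58×10^7·0.6952)]^(1/3) = 0.03869 m.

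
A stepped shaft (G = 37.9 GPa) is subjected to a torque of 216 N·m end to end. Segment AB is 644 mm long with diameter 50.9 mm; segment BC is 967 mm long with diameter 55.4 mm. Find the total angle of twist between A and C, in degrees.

0.661°

J_AB = π(0.0509)⁴/32 = 6.59×10^-7 m⁴; J_BC = π(0.0554)⁴/32 = 9.25×10^-7 m⁴.
θ = (T/G)·Σ L_i/J_i = (216.0/37.9×10⁹)·(0.644/6.59×10^-7 + 0.967/9.25×10^-7) = 0.01153 rad.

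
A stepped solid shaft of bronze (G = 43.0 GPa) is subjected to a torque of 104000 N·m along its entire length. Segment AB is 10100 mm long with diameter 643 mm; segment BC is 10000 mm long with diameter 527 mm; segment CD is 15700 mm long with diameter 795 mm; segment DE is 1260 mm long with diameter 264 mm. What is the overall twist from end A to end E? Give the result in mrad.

J_AB = π(0.643)⁴/32 = 0.0168 m⁴; J_BC = π(0.527)⁴/32 = 7.57×10^-3 m⁴; J_CD = π(0.795)⁴/32 = 0.0392 m⁴; J_DE = π(0.264)⁴/32 = 4.77×10^-4 m⁴.
θ = (T/G)·Σ L_i/J_i = (104000/43.0×10⁹)·(10.1/0.0168 + 10.0/7.57×10^-3 + 15.7/0.0392 + 1.26/4.77×10^-4) = 0.01201 rad.

12.0 mrad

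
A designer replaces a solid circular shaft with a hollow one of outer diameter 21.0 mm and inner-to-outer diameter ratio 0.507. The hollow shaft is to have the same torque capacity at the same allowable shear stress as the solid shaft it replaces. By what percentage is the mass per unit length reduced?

22.2 %

Equal τ_max and T ⇒ the solid shaft needs d_s³ = d_o³(1−k⁴), so d_s = 21.0·(1−0.507⁴)^(1/3) = 20.53 mm.
Area ratio A_h/A_s = d_o²(1−k²)/d_s² = (1−k²)/(1−k⁴)^(2/3) = 0.7776.
Mass saving = 1 − 0.7776 = 22.2 %.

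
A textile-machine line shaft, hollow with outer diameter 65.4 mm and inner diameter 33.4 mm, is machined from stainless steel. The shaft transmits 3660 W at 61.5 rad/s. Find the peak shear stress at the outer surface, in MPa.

1.16 MPa

ω = 61.5 rad/s, so T = P/ω = 3660 / 61.50 = 59.51 N·m.
J = π(d_o⁴ − d_i⁴)/32 = π(0.0654⁴ − 0.0334⁴)/32 = 1.674×10^-6 m⁴.
τ_max = T·r/J = 59.51 × 0.0327 / 1.674×10^-6 = 1.163×10^6 Pa.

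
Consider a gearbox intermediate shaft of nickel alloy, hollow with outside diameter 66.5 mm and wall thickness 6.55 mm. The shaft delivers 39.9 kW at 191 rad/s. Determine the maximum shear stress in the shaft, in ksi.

0.898 ksi

ω = 191 rad/s, so T = P/ω = 39.9×10³ / 191.0 = 208.9 N·m.
J = π(d_o⁴ − d_i⁴)/32 = π(0.0665⁴ − 0.0534⁴)/32 = 1.122×10^-6 m⁴.
τ_max = T·r/J = 208.9 × 0.0333 / 1.122×10^-6 = 6.193×10^6 Pa.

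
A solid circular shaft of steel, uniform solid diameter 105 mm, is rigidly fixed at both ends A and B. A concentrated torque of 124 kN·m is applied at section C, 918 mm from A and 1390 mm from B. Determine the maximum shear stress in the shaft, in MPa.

With uniform GJ and both ends fixed, compatibility θ_AC = θ_CB gives T_A·a = T_B·b, together with T_A + T_B = T₀.
T_A = T₀·b/(a+b) = 124000·1390/2308 = 74680 N·m; T_B = 49320 N·m.
τ in each portion: τ_AC = 3.29×10^8 Pa, τ_CB = 2.17×10^8 Pa; maximum is in AC.
τ_max = T_AC·r/J = 74680·0.0525/1.19×10^-5 = 3.286×10^8 Pa.

329 MPa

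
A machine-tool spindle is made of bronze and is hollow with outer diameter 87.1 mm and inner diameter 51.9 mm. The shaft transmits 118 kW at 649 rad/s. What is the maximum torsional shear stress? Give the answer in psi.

233 psi

ω = 649 rad/s, so T = P/ω = 118×10³ / 649.0 = 181.8 N·m.
J = π(d_o⁴ − d_i⁴)/32 = π(0.0871⁴ − 0.0519⁴)/32 = 4.938×10^-6 m⁴.
τ_max = T·r/J = 181.8 × 0.0435 / 4.938×10^-6 = 1.604×10^6 Pa.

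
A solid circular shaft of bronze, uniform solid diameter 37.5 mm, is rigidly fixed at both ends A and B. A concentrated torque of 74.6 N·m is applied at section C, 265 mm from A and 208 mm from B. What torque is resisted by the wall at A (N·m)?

32.8 N·m

With uniform GJ and both ends fixed, compatibility θ_AC = θ_CB gives T_A·a = T_B·b, together with T_A + T_B = T₀.
T_A = T₀·b/(a+b) = 74.60·208/473.0 = 32.81 N·m; T_B = 41.79 N·m.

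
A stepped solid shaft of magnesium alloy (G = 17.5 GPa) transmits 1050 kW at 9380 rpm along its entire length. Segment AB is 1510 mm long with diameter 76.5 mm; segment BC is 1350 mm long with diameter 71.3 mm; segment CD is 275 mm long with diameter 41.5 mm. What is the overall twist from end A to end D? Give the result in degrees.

6.74°

ω = 2π·9380/60 = 982.3 rad/s, so T = P/ω = 1050×10³ / 982.3 = 1069 N·m.
J_AB = π(0.0765)⁴/32 = 3.36×10^-6 m⁴; J_BC = π(0.0713)⁴/32 = 2.54×10^-6 m⁴; J_CD = π(0.0415)⁴/32 = 2.91×10^-7 m⁴.
θ = (T/G)·Σ L_i/J_i = (1069/17.5×10⁹)·(1.51/3.36×10^-6 + 1.35/2.54×10^-6 + 0.275/2.91×10^-7) = 0.1176 rad.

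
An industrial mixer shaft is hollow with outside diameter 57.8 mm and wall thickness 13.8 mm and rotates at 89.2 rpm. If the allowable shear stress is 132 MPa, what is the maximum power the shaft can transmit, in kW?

43.3 kW

J = π(d_o⁴ − d_i⁴)/32 = π(0.0578⁴ − 0.0302⁴)/32 = 1.014×10^-6 m⁴.
T_max = τ_allow·J/r = 1.32×10^8 × 1.014×10^-6 / 0.0289 = 4632 N·m.
ω = 2π·89.2/60 = 9.341 rad/s, so P_max = T_max·ω = 4.327×10^4 W.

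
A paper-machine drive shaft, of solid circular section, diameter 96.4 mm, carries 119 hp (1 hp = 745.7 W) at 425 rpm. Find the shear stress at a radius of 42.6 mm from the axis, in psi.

1450 psi

ω = 2π·425/60 = 44.51 rad/s, so T = P/ω = 119×745.7 / 44.51 = 1994 N·m.
J = πd⁴/32 = π(0.0964)⁴/32 = 8.478×10^-6 m⁴.
Shear stress varies linearly with radius: τ = T·r/J = 1994 × 0.0426 / 8.478×10^-6 = 1.002×10^7 Pa.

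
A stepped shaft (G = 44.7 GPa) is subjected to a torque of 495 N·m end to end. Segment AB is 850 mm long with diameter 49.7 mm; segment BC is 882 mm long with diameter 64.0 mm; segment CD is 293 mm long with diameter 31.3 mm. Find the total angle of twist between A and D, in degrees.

3.21°

J_AB = π(0.0497)⁴/32 = 5.99×10^-7 m⁴; J_BC = π(0.0640)⁴/32 = 1.65×10^-6 m⁴; J_CD = π(0.0313)⁴/32 = 9.42×10^-8 m⁴.
θ = (T/G)·Σ L_i/J_i = (495.0/44.7×10⁹)·(0.850/5.99×10^-7 + 0.882/1.65×10^-6 + 0.293/9.42×10^-8) = 0.05608 rad.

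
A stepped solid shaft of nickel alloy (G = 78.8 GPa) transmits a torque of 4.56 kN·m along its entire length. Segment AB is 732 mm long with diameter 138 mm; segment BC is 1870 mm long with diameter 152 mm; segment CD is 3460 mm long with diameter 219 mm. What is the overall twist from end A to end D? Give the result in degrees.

J_AB = π(0.138)⁴/32 = 3.56×10^-5 m⁴; J_BC = π(0.152)⁴/32 = 5.24×10^-5 m⁴; J_CD = π(0.219)⁴/32 = 2.26×10^-4 m⁴.
θ = (T/G)·Σ L_i/J_i = (4560/78.8×10⁹)·(0.732/3.56×10^-5 + 1.87/5.24×10^-5 + 3.46/2.26×10^-4) = 4.141×10^-3 rad.

0.237°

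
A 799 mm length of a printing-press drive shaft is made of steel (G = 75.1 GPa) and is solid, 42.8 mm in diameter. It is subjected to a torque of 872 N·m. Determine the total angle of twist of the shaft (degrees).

J = πd⁴/32 = π(0.0428)⁴/32 = 3.294×10^-7 m⁴.
θ = T·L/(G·J) = 872.0 × 0.799 / (75.1×10⁹ × 3.294×10^-7) = 0.02816 rad.

1.61°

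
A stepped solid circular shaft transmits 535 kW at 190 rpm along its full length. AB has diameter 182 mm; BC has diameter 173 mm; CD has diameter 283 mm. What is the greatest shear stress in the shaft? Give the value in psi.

ω = 2π·190/60 = 19.90 rad/s, so T = P/ω = 535×10³ / 19.90 = 26890 N·m.
Under the same torque, τ_max = 16T/(πd³) is largest where d is smallest — segment BC (d = 173 mm).
τ_max = 16·26890/(π·(0.173)³) = 2.645×10^7 Pa.

3840 psi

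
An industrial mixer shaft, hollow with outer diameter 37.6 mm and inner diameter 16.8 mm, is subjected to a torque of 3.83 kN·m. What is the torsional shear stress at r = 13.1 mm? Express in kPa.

266000 kPa

J = π(d_o⁴ − d_i⁴)/32 = π(0.0376⁴ − 0.0168⁴)/32 = 1.884×10^-7 m⁴.
Shear stress varies linearly with radius: τ = T·r/J = 3830 × 0.0131 / 1.884×10^-7 = 2.663×10^8 Pa.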